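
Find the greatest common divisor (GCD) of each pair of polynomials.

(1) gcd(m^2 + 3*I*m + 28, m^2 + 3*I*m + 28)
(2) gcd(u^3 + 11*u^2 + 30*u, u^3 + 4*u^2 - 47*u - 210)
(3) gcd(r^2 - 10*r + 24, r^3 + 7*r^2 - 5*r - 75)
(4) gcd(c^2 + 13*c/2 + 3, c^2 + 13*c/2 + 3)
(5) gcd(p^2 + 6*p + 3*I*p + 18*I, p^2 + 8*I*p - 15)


(1) = gcd((m - 4*I)*(m + 7*I), (m - 4*I)*(m + 7*I)) = m^2 + 3*I*m + 28
(2) = gcd(u*(u + 5)*(u + 6), (u - 7)*(u + 5)*(u + 6)) = u^2 + 11*u + 30
(3) = 1
(4) = gcd((c + 1/2)*(c + 6), (c + 1/2)*(c + 6)) = c^2 + 13*c/2 + 3
(5) = gcd((p + 6)*(p + 3*I), (p + 3*I)*(p + 5*I)) = p + 3*I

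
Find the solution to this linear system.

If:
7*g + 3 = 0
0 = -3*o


Then:
g = -3/7
o = 0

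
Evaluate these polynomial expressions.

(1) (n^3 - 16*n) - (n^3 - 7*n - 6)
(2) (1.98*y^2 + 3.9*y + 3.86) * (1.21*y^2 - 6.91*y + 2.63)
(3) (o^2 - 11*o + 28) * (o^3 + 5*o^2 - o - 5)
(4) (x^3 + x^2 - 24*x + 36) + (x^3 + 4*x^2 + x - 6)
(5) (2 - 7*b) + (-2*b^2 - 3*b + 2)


(1) = 6 - 9*n
(2) = 2.3958*y^4 - 8.9628*y^3 - 17.071*y^2 - 16.4156*y + 10.1518
(3) = o^5 - 6*o^4 - 28*o^3 + 146*o^2 + 27*o - 140
(4) = 2*x^3 + 5*x^2 - 23*x + 30
(5) = -2*b^2 - 10*b + 4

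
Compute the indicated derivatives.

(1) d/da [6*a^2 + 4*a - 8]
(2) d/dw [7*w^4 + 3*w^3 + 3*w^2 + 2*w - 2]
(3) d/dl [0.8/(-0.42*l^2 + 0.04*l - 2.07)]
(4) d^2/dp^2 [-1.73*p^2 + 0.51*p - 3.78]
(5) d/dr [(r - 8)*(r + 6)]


(1) = 12*a + 4
(2) = 28*w^3 + 9*w^2 + 6*w + 2
(3) = (0.672*l - 0.032)/(0.42*l^2 - 0.04*l + 2.07)^2
(4) = -3.46000000000000
(5) = 2*r - 2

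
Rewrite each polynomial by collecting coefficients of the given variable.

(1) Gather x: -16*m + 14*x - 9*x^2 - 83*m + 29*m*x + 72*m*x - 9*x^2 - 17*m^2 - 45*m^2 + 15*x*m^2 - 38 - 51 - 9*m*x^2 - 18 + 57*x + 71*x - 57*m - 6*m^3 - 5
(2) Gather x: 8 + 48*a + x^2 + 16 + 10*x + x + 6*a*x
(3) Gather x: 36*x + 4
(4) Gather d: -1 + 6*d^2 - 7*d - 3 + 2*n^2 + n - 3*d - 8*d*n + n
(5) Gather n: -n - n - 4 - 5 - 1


(1) = -6*m^3 - 62*m^2 - 156*m + x^2*(-9*m - 18) + x*(15*m^2 + 101*m + 142) - 112
(2) = 48*a + x^2 + x*(6*a + 11) + 24
(3) = 36*x + 4
(4) = 6*d^2 + d*(-8*n - 10) + 2*n^2 + 2*n - 4
(5) = -2*n - 10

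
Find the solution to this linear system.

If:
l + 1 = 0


Then:
l = -1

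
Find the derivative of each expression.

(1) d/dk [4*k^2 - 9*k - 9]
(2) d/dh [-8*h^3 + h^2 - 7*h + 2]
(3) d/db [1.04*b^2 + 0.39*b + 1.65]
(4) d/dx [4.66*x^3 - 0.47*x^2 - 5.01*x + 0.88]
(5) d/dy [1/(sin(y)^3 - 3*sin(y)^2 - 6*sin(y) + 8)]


(1) = 8*k - 9
(2) = -24*h^2 + 2*h - 7
(3) = 2.08*b + 0.39
(4) = 13.98*x^2 - 0.94*x - 5.01
(5) = 3*(2*sin(y) + cos(y)^2 + 1)*cos(y)/(sin(y)^3 - 3*sin(y)^2 - 6*sin(y) + 8)^2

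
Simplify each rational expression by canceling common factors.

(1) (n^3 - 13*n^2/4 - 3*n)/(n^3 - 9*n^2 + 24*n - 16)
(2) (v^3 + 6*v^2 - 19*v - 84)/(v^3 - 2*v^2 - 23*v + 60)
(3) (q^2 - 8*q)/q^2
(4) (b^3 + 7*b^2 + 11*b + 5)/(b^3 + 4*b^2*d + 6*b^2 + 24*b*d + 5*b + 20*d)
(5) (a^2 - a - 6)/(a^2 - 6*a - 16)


(1) = (4*n^2 + 3*n)/(4*n^2 - 20*n + 16)
(2) = (v^2 + 10*v + 21)/(v^2 + 2*v - 15)
(3) = (q - 8)/q
(4) = (b + 1)/(b + 4*d)
(5) = (a - 3)/(a - 8)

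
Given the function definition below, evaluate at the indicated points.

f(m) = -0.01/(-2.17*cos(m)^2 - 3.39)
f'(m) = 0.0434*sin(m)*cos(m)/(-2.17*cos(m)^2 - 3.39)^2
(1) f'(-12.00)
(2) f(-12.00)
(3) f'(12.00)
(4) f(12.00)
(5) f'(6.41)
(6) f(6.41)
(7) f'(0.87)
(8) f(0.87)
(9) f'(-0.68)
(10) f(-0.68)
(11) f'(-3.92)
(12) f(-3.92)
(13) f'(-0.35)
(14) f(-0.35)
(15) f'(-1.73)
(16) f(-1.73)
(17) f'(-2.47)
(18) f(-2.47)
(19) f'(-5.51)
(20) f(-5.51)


(1) = 0.00
(2) = 0.00
(3) = -0.00
(4) = 0.00
(5) = 0.00
(6) = 0.00
(7) = 0.00
(8) = 0.00
(9) = -0.00
(10) = 0.00
(11) = -0.00
(12) = 0.00
(13) = -0.00
(14) = 0.00
(15) = 0.00
(16) = 0.00
(17) = 0.00
(18) = 0.00
(19) = 0.00
(20) = 0.00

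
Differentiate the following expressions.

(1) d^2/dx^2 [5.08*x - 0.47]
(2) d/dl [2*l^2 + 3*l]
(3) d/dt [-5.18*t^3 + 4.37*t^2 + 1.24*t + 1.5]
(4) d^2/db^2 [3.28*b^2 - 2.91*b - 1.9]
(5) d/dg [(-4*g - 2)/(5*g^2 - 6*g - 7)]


(1) = 0
(2) = 4*l + 3
(3) = -15.54*t^2 + 8.74*t + 1.24
(4) = 6.56000000000000
(5) = 4*(5*g^2 + 5*g + 4)/(25*g^4 - 60*g^3 - 34*g^2 + 84*g + 49)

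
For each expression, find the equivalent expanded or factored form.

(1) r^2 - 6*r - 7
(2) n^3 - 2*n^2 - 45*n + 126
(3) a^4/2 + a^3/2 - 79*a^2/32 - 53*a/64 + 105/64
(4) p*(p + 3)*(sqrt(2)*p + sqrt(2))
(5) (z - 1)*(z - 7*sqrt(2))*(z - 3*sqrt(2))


(1) = (r - 7)*(r + 1)
(2) = (n - 6)*(n - 3)*(n + 7)
(3) = (a/2 + 1/2)*(a - 7/4)*(a - 3/4)*(a + 5/2)
(4) = sqrt(2)*p^3 + 4*sqrt(2)*p^2 + 3*sqrt(2)*p
(5) = z^3 - 10*sqrt(2)*z^2 - z^2 + 10*sqrt(2)*z + 42*z - 42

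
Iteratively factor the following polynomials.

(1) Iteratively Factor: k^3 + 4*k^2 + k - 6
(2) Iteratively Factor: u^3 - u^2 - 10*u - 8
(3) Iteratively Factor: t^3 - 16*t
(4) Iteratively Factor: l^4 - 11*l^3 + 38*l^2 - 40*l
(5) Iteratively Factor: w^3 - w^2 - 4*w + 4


(1) = (k - 1)*(k^2 + 5*k + 6) = (k - 1)*(k + 2)*(k + 3)
(2) = (u + 1)*(u^2 - 2*u - 8) = (u - 4)*(u + 1)*(u + 2)
(3) = (t - 4)*(t^2 + 4*t) = (t - 4)*(t + 4)*(t)
(4) = (l - 4)*(l^3 - 7*l^2 + 10*l) = l*(l - 4)*(l^2 - 7*l + 10) = l*(l - 5)*(l - 4)*(l - 2)
(5) = (w - 1)*(w^2 - 4) = (w - 2)*(w - 1)*(w + 2)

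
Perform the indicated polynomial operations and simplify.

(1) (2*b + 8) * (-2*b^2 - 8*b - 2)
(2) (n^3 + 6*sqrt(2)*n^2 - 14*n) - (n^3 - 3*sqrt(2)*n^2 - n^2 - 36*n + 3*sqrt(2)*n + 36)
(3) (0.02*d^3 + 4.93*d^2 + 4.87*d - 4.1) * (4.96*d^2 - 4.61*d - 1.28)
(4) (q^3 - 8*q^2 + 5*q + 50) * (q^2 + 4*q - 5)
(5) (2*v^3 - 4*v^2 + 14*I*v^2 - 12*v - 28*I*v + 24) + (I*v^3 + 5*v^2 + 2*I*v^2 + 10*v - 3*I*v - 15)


(1) = -4*b^3 - 32*b^2 - 68*b - 16
(2) = n^2 + 9*sqrt(2)*n^2 - 3*sqrt(2)*n + 22*n - 36
(3) = 0.0992*d^5 + 24.3606*d^4 + 1.4023*d^3 - 49.0971*d^2 + 12.6674*d + 5.248
(4) = q^5 - 4*q^4 - 32*q^3 + 110*q^2 + 175*q - 250
(5) = 2*v^3 + I*v^3 + v^2 + 16*I*v^2 - 2*v - 31*I*v + 9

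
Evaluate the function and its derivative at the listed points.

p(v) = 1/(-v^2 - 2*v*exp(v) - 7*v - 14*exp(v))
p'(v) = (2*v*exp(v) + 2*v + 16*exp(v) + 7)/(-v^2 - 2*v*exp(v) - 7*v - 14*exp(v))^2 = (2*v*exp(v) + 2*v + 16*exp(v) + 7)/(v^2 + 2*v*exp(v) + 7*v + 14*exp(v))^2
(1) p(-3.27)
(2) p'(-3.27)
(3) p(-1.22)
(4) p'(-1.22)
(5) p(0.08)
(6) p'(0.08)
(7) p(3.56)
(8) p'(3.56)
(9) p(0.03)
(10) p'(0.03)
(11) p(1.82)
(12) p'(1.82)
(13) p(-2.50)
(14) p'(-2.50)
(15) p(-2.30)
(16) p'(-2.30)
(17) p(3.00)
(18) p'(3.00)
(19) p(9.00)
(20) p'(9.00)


(1) = 0.08
(2) = 0.01
(3) = 0.27
(4) = 0.65
(5) = -0.06
(6) = 0.10
(7) = -0.00
(8) = 0.00
(9) = -0.07
(10) = 0.11
(11) = -0.01
(12) = 0.01
(13) = 0.10
(14) = 0.03
(15) = 0.10
(16) = 0.04
(17) = -0.00
(18) = 0.00
(19) = -0.00
(20) = 0.00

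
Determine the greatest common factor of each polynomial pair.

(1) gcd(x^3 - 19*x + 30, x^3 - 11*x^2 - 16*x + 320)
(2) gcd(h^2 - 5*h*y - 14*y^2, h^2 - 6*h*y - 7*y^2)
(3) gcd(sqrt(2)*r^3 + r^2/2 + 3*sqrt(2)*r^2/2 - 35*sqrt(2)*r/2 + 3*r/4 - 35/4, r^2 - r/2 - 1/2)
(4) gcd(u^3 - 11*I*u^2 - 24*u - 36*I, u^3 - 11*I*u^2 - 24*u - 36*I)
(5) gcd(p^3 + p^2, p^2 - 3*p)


(1) = x + 5
(2) = -h + 7*y
(3) = gcd((r - 7/2)*(r + 5)*(sqrt(2)*r + 1/2), (r - 1)*(r + 1/2)) = 1
(4) = u^3 - 11*I*u^2 - 24*u - 36*I
(5) = p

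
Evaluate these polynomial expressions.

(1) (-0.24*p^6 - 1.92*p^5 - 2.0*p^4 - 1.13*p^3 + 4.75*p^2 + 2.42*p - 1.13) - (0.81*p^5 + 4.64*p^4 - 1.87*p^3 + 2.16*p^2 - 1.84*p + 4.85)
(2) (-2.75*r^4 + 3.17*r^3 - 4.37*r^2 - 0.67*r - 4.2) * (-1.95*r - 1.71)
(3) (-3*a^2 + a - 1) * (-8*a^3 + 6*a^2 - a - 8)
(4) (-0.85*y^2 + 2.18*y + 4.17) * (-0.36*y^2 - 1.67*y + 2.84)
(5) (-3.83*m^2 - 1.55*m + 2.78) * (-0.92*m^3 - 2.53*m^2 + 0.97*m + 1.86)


(1) = -0.24*p^6 - 2.73*p^5 - 6.64*p^4 + 0.74*p^3 + 2.59*p^2 + 4.26*p - 5.98
(2) = 5.3625*r^5 - 1.479*r^4 + 3.1008*r^3 + 8.7792*r^2 + 9.3357*r + 7.182
(3) = 24*a^5 - 26*a^4 + 17*a^3 + 17*a^2 - 7*a + 8
(4) = 0.306*y^4 + 0.6347*y^3 - 7.5558*y^2 - 0.7727*y + 11.8428
(5) = 3.5236*m^5 + 11.1159*m^4 - 2.3512*m^3 - 15.6607*m^2 - 0.1864*m + 5.1708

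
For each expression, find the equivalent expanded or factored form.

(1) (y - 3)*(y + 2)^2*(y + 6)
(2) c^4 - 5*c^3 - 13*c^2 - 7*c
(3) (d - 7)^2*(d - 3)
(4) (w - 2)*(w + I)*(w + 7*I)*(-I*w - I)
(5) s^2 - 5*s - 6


(1) = y^4 + 7*y^3 - 2*y^2 - 60*y - 72
(2) = c*(c - 7)*(c + 1)^2
(3) = d^3 - 17*d^2 + 91*d - 147
(4) = -I*w^4 + 8*w^3 + I*w^3 - 8*w^2 + 9*I*w^2 - 16*w - 7*I*w - 14*I
(5) = (s - 6)*(s + 1)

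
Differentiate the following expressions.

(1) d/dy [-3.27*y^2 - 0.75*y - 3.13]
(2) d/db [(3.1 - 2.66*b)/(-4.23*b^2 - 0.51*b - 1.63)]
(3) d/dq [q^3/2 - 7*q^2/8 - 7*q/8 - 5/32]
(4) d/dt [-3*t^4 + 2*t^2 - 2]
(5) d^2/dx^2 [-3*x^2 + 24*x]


(1) = -6.54*y - 0.75
(2) = (-11.2518*b^2 + 26.226*b + 5.9168)/(17.8929*b^4 + 4.3146*b^3 + 14.0499*b^2 + 1.6626*b + 2.6569)
(3) = 3*q^2/2 - 7*q/4 - 7/8
(4) = -12*t^3 + 4*t
(5) = -6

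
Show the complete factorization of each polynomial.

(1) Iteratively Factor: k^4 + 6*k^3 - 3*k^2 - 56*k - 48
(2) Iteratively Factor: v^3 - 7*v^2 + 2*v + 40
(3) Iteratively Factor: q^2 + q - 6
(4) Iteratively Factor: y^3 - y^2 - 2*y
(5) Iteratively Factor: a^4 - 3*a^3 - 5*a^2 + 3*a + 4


(1) = (k - 3)*(k^3 + 9*k^2 + 24*k + 16) = (k - 3)*(k + 4)*(k^2 + 5*k + 4) = (k - 3)*(k + 1)*(k + 4)*(k + 4)
(2) = (v - 5)*(v^2 - 2*v - 8) = (v - 5)*(v - 4)*(v + 2)
(3) = (q - 2)*(q + 3)
(4) = (y)*(y^2 - y - 2) = y*(y - 2)*(y + 1)
(5) = (a + 1)*(a^3 - 4*a^2 - a + 4) = (a + 1)^2*(a^2 - 5*a + 4) = (a - 4)*(a + 1)^2*(a - 1)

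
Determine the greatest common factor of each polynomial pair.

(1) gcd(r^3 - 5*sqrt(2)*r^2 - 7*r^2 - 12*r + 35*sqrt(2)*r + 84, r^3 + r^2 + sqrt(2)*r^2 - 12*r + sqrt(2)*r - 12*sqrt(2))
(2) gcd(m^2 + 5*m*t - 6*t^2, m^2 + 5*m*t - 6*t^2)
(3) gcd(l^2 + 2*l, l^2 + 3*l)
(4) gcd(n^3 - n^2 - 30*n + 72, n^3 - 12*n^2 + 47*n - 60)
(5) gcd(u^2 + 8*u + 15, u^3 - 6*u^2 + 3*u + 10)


(1) = gcd((r - 7)*(r - 6*sqrt(2))*(r + sqrt(2)), (r - 3)*(r + 4)*(r + sqrt(2))) = r + sqrt(2)
(2) = -m^2 - 5*m*t + 6*t^2
(3) = gcd(l*(l + 2), l*(l + 3)) = l
(4) = gcd((n - 4)*(n - 3)*(n + 6), (n - 5)*(n - 4)*(n - 3)) = n^2 - 7*n + 12
(5) = gcd((u + 3)*(u + 5), (u - 5)*(u - 2)*(u + 1)) = 1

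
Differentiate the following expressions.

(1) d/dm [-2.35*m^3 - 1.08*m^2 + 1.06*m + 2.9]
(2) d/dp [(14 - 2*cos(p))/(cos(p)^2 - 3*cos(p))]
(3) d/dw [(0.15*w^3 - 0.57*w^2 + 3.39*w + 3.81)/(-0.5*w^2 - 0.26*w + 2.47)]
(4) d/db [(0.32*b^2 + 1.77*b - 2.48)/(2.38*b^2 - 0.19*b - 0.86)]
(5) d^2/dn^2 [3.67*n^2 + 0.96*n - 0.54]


(1) = -7.05*m^2 - 2.16*m + 1.06
(2) = 2*(-sin(p) - 21*sin(p)/cos(p)^2 + 14*tan(p))/(cos(p) - 3)^2
(3) = (-0.075*w^4 - 0.078*w^3 + 2.9547*w^2 + 0.9942*w + 9.3639)/(0.25*w^4 + 0.26*w^3 - 2.4024*w^2 - 1.2844*w + 6.1009)
(4) = (-4.2734*b^2 + 11.2544*b - 1.9934)/(5.6644*b^4 - 0.9044*b^3 - 4.0575*b^2 + 0.3268*b + 0.7396)
(5) = 7.34000000000000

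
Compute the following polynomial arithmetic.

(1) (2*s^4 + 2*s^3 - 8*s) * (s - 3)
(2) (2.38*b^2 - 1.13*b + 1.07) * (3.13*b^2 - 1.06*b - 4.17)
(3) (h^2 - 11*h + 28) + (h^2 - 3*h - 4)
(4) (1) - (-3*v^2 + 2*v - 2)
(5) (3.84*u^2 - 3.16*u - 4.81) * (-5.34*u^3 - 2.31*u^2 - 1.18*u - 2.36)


(1) = 2*s^5 - 4*s^4 - 6*s^3 - 8*s^2 + 24*s
(2) = 7.4494*b^4 - 6.0597*b^3 - 5.3777*b^2 + 3.5779*b - 4.4619
(3) = 2*h^2 - 14*h + 24
(4) = 3*v^2 - 2*v + 3
(5) = -20.5056*u^5 + 8.004*u^4 + 28.4538*u^3 + 5.7775*u^2 + 13.1334*u + 11.3516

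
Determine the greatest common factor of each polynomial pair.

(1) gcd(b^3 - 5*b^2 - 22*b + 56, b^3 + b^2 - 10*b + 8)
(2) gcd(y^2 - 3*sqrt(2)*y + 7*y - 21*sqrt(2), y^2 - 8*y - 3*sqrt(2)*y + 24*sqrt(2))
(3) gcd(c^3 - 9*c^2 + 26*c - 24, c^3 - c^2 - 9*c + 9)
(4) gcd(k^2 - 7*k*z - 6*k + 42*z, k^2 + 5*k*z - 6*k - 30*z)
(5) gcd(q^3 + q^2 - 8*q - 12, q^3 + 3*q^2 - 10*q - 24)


(1) = b^2 + 2*b - 8
(2) = y - 3*sqrt(2)
(3) = gcd((c - 4)*(c - 3)*(c - 2), (c - 3)*(c - 1)*(c + 3)) = c - 3
(4) = gcd((k - 6)*(k - 7*z), (k - 6)*(k + 5*z)) = k - 6
(5) = q^2 - q - 6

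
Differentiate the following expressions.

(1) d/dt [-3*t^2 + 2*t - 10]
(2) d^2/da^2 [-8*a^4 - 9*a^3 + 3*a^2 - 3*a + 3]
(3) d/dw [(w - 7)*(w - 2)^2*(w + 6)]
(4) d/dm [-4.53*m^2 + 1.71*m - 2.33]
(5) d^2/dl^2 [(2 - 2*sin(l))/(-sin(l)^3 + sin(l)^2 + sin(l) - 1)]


(1) = 2 - 6*t
(2) = -96*a^2 - 54*a + 6
(3) = 4*w^3 - 15*w^2 - 68*w + 164
(4) = 1.71 - 9.06*m
(5) = (8*cos(l)^2 - 12)/cos(l)^4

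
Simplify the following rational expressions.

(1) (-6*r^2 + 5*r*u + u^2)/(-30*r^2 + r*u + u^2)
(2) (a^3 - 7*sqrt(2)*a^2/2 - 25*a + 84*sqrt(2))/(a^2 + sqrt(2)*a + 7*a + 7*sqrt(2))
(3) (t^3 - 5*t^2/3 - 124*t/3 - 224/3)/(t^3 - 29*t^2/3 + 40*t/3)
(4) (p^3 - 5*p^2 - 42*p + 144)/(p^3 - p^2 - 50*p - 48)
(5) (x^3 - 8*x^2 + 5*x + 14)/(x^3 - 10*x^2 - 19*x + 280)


(1) = (r - u)/(5*r - u)
(2) = (2*a^3 - 7*sqrt(2)*a^2 - 50*a + 168*sqrt(2))/(2*a^2 + a*(2*sqrt(2) + 14) + 14*sqrt(2))
(3) = (3*t^2 + 19*t + 28)/(3*t^2 - 5*t)
(4) = (p - 3)/(p + 1)
(5) = (x^2 - x - 2)/(x^2 - 3*x - 40)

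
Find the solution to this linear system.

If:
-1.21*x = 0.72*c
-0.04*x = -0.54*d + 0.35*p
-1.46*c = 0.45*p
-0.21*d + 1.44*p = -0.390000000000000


Then:
c = 0.09
d = -0.20
p = -0.30
x = -0.05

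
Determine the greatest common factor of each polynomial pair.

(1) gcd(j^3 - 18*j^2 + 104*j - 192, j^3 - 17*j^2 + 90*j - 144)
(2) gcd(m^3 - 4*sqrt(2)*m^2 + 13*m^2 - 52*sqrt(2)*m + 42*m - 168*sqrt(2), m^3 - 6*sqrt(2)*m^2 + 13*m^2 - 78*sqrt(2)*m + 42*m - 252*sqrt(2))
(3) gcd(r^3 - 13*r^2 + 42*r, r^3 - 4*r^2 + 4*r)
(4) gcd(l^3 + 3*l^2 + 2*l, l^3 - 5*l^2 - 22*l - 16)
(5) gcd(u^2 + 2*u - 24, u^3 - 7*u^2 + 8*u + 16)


(1) = j^2 - 14*j + 48
(2) = m^2 + 13*m + 42
(3) = gcd(r*(r - 7)*(r - 6), r*(r - 2)^2) = r
(4) = l^2 + 3*l + 2
(5) = gcd((u - 4)*(u + 6), (u - 4)^2*(u + 1)) = u - 4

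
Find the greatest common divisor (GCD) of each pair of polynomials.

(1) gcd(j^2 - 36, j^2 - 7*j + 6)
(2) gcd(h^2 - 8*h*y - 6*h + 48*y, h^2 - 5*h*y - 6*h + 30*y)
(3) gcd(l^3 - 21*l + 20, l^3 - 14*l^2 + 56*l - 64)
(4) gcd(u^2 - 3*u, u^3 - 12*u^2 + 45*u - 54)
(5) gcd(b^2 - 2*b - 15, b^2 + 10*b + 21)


(1) = gcd((j - 6)*(j + 6), (j - 6)*(j - 1)) = j - 6
(2) = h - 6
(3) = gcd((l - 4)*(l - 1)*(l + 5), (l - 8)*(l - 4)*(l - 2)) = l - 4
(4) = gcd(u*(u - 3), (u - 6)*(u - 3)^2) = u - 3
(5) = gcd((b - 5)*(b + 3), (b + 3)*(b + 7)) = b + 3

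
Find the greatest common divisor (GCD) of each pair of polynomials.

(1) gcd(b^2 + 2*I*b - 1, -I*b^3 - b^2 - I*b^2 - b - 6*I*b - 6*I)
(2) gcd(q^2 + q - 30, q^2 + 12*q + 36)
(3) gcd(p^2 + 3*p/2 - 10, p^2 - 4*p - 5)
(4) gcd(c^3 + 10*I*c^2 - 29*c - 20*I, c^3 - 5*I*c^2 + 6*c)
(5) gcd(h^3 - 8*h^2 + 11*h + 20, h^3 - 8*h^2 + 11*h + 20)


(1) = gcd((b + I)^2, (b - 3*I)*(b + 2*I)*(-I*b - I)) = 1
(2) = q + 6
(3) = 1
(4) = c + I
(5) = h^3 - 8*h^2 + 11*h + 20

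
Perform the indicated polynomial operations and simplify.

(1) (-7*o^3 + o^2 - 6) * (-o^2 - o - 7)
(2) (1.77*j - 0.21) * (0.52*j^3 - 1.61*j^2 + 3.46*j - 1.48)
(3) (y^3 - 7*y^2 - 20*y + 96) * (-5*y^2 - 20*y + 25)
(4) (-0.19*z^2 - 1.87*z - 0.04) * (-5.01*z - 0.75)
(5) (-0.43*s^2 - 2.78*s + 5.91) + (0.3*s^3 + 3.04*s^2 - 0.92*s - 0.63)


(1) = 7*o^5 + 6*o^4 + 48*o^3 - o^2 + 6*o + 42
(2) = 0.9204*j^4 - 2.9589*j^3 + 6.4623*j^2 - 3.3462*j + 0.3108
(3) = -5*y^5 + 15*y^4 + 265*y^3 - 255*y^2 - 2420*y + 2400
(4) = 0.9519*z^3 + 9.5112*z^2 + 1.6029*z + 0.03
(5) = 0.3*s^3 + 2.61*s^2 - 3.7*s + 5.28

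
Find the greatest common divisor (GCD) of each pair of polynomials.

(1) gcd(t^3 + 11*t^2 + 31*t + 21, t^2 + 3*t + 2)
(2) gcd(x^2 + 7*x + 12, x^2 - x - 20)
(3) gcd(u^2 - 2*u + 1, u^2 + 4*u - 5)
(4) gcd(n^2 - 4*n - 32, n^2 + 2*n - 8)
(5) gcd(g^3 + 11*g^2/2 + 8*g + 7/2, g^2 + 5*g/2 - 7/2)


(1) = gcd((t + 1)*(t + 3)*(t + 7), (t + 1)*(t + 2)) = t + 1
(2) = gcd((x + 3)*(x + 4), (x - 5)*(x + 4)) = x + 4
(3) = gcd((u - 1)^2, (u - 1)*(u + 5)) = u - 1
(4) = n + 4
(5) = g + 7/2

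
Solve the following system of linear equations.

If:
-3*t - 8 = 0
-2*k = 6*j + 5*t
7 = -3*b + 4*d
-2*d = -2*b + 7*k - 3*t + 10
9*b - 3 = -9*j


Then:
b = -367/123
d = -20/41
j = 136/41
k = -404/123
t = -8/3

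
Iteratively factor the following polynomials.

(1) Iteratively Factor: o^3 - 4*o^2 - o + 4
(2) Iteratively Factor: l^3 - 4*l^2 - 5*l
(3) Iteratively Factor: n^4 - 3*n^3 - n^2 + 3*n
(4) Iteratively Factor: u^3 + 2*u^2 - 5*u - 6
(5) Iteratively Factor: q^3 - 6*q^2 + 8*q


(1) = (o + 1)*(o^2 - 5*o + 4) = (o - 1)*(o + 1)*(o - 4)
(2) = (l)*(l^2 - 4*l - 5) = l*(l - 5)*(l + 1)
(3) = (n - 3)*(n^3 - n) = n*(n - 3)*(n^2 - 1) = n*(n - 3)*(n + 1)*(n - 1)
(4) = (u + 1)*(u^2 + u - 6) = (u + 1)*(u + 3)*(u - 2)
(5) = (q - 4)*(q^2 - 2*q) = q*(q - 4)*(q - 2)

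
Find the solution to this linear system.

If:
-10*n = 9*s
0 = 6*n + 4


Then:
n = -2/3
s = 20/27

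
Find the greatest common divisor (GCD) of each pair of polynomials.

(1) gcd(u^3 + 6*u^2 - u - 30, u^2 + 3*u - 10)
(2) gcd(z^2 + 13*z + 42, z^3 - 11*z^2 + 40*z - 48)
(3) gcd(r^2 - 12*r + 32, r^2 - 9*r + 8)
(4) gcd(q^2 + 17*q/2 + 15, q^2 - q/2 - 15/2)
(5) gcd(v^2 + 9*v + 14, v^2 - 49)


(1) = u^2 + 3*u - 10
(2) = 1
(3) = r - 8
(4) = gcd((q + 5/2)*(q + 6), (q - 3)*(q + 5/2)) = q + 5/2
(5) = gcd((v + 2)*(v + 7), (v - 7)*(v + 7)) = v + 7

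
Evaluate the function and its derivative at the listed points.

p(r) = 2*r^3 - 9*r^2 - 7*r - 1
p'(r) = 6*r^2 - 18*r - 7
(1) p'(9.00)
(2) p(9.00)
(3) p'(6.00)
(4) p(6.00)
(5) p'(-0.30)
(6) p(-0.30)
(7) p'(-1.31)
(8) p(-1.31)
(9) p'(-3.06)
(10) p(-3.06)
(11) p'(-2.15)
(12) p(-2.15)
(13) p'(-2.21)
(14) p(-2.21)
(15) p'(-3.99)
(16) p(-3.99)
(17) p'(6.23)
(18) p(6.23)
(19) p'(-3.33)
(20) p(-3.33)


(1) = 317.00
(2) = 665.00
(3) = 101.00
(4) = 65.00
(5) = -1.06
(6) = 0.24
(7) = 26.88
(8) = -11.77
(9) = 104.26
(10) = -121.16
(11) = 59.43
(12) = -47.43
(13) = 62.08
(14) = -51.07
(15) = 160.34
(16) = -243.39
(17) = 113.74
(18) = 89.68
(19) = 119.47
(20) = -151.34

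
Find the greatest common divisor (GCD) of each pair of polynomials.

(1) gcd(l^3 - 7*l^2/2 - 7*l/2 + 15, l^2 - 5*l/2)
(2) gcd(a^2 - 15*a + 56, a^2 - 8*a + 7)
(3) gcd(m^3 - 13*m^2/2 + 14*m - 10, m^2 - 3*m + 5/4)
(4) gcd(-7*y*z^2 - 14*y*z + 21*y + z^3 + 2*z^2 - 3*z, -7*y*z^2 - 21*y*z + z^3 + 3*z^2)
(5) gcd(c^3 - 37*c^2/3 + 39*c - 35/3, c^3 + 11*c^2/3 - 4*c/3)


(1) = l - 5/2
(2) = gcd((a - 8)*(a - 7), (a - 7)*(a - 1)) = a - 7
(3) = gcd((m - 5/2)*(m - 2)^2, (m - 5/2)*(m - 1/2)) = m - 5/2
(4) = gcd((-7*y + z)*(z - 1)*(z + 3), z*(-7*y + z)*(z + 3)) = 7*y*z + 21*y - z^2 - 3*z
(5) = gcd((c - 7)*(c - 5)*(c - 1/3), c*(c - 1/3)*(c + 4)) = c - 1/3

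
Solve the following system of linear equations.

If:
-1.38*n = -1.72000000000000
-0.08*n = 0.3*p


Then:
n = 1.25
p = -0.33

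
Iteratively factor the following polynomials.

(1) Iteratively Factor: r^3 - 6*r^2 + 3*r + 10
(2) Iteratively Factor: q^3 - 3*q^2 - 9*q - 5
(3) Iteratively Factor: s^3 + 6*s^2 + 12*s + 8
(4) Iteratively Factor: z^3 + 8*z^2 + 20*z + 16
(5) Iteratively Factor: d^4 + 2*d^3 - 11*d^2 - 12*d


(1) = (r - 2)*(r^2 - 4*r - 5) = (r - 2)*(r + 1)*(r - 5)
(2) = (q + 1)*(q^2 - 4*q - 5) = (q - 5)*(q + 1)*(q + 1)
(3) = (s + 2)*(s^2 + 4*s + 4) = (s + 2)^2*(s + 2)
(4) = (z + 2)*(z^2 + 6*z + 8) = (z + 2)*(z + 4)*(z + 2)
(5) = (d + 1)*(d^3 + d^2 - 12*d) = d*(d + 1)*(d^2 + d - 12) = d*(d - 3)*(d + 1)*(d + 4)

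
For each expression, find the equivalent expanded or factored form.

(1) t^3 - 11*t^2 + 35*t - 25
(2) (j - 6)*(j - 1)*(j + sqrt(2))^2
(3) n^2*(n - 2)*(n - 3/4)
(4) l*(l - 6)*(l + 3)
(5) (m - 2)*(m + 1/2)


(1) = (t - 5)^2*(t - 1)
(2) = j^4 - 7*j^3 + 2*sqrt(2)*j^3 - 14*sqrt(2)*j^2 + 8*j^2 - 14*j + 12*sqrt(2)*j + 12
(3) = n^4 - 11*n^3/4 + 3*n^2/2
(4) = l^3 - 3*l^2 - 18*l
(5) = m^2 - 3*m/2 - 1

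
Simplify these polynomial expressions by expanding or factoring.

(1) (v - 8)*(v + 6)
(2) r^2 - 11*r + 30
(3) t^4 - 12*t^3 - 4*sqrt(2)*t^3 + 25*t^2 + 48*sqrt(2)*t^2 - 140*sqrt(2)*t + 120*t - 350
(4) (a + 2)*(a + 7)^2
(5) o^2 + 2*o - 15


(1) = v^2 - 2*v - 48
(2) = (r - 6)*(r - 5)
(3) = (t - 7)*(t - 5)*(t - 5*sqrt(2))*(t + sqrt(2))
(4) = a^3 + 16*a^2 + 77*a + 98
(5) = (o - 3)*(o + 5)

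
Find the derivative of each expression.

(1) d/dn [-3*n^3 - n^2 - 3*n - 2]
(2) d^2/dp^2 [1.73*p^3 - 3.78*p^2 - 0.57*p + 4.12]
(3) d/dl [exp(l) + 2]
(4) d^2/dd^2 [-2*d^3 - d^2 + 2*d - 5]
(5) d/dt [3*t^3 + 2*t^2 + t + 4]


(1) = -9*n^2 - 2*n - 3
(2) = 10.38*p - 7.56
(3) = exp(l)
(4) = -12*d - 2
(5) = 9*t^2 + 4*t + 1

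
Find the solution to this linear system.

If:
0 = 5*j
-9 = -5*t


Then:
j = 0
t = 9/5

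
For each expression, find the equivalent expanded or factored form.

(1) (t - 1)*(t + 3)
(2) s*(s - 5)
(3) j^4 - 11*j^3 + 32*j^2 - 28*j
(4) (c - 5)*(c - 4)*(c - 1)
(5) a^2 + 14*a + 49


(1) = t^2 + 2*t - 3
(2) = s^2 - 5*s
(3) = j*(j - 7)*(j - 2)^2
(4) = c^3 - 10*c^2 + 29*c - 20
(5) = (a + 7)^2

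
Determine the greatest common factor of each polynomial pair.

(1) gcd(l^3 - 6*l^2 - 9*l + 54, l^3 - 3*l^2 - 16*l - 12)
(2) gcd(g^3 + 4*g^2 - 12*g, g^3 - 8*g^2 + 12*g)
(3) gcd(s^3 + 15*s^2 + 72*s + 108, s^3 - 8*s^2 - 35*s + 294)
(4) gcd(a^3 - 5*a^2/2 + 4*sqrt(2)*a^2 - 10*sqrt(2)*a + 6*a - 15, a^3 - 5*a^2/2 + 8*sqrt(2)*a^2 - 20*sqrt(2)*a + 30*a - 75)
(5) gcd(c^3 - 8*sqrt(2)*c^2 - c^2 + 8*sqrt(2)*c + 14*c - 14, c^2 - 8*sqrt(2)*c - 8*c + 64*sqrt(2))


(1) = l - 6
(2) = g^2 - 2*g
(3) = gcd((s + 3)*(s + 6)^2, (s - 7)^2*(s + 6)) = s + 6
(4) = a^2 + a*(-5/2 + 3*sqrt(2)) - 15*sqrt(2)/2
(5) = gcd((c - 1)*(c - 7*sqrt(2))*(c - sqrt(2)), (c - 8)*(c - 8*sqrt(2))) = 1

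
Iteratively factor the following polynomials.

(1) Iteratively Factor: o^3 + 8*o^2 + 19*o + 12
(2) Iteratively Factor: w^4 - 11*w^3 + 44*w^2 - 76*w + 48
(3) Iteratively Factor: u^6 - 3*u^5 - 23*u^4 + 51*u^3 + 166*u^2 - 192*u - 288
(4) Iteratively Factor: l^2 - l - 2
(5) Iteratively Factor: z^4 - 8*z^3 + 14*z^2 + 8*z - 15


(1) = (o + 1)*(o^2 + 7*o + 12) = (o + 1)*(o + 3)*(o + 4)
(2) = (w - 4)*(w^3 - 7*w^2 + 16*w - 12) = (w - 4)*(w - 2)*(w^2 - 5*w + 6) = (w - 4)*(w - 3)*(w - 2)*(w - 2)
(3) = (u + 3)*(u^5 - 6*u^4 - 5*u^3 + 66*u^2 - 32*u - 96) = (u - 4)*(u + 3)*(u^4 - 2*u^3 - 13*u^2 + 14*u + 24) = (u - 4)*(u + 1)*(u + 3)*(u^3 - 3*u^2 - 10*u + 24) = (u - 4)*(u + 1)*(u + 3)^2*(u^2 - 6*u + 8) = (u - 4)*(u - 2)*(u + 1)*(u + 3)^2*(u - 4)
(4) = (l + 1)*(l - 2)
(5) = (z - 5)*(z^3 - 3*z^2 - z + 3) = (z - 5)*(z + 1)*(z^2 - 4*z + 3) = (z - 5)*(z - 1)*(z + 1)*(z - 3)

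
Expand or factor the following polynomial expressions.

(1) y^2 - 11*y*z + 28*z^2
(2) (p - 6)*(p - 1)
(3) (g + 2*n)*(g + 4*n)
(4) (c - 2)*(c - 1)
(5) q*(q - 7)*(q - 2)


(1) = (y - 7*z)*(y - 4*z)
(2) = p^2 - 7*p + 6
(3) = g^2 + 6*g*n + 8*n^2
(4) = c^2 - 3*c + 2
(5) = q^3 - 9*q^2 + 14*q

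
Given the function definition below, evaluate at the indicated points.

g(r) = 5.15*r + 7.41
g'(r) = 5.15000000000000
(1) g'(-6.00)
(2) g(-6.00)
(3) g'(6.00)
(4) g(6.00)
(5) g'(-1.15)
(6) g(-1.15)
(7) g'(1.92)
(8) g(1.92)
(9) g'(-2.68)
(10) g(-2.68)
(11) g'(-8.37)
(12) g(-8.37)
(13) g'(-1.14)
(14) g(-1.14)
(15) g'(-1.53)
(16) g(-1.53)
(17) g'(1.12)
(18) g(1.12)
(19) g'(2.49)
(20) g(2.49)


(1) = 5.15
(2) = -23.49
(3) = 5.15
(4) = 38.31
(5) = 5.15
(6) = 1.49
(7) = 5.15
(8) = 17.30
(9) = 5.15
(10) = -6.39
(11) = 5.15
(12) = -35.70
(13) = 5.15
(14) = 1.54
(15) = 5.15
(16) = -0.47
(17) = 5.15
(18) = 13.18
(19) = 5.15
(20) = 20.23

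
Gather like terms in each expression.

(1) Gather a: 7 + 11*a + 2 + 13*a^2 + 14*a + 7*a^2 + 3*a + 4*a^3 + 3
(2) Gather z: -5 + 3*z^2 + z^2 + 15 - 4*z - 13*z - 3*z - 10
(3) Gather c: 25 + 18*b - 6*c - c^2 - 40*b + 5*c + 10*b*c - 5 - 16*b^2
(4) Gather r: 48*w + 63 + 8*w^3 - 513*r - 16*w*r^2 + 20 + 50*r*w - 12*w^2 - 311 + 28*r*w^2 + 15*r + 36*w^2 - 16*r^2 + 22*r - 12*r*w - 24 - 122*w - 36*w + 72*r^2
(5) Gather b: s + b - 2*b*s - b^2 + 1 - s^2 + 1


(1) = 4*a^3 + 20*a^2 + 28*a + 12
(2) = 4*z^2 - 20*z
(3) = -16*b^2 - 22*b - c^2 + c*(10*b - 1) + 20
(4) = r^2*(56 - 16*w) + r*(28*w^2 + 38*w - 476) + 8*w^3 + 24*w^2 - 110*w - 252
(5) = -b^2 + b*(1 - 2*s) - s^2 + s + 2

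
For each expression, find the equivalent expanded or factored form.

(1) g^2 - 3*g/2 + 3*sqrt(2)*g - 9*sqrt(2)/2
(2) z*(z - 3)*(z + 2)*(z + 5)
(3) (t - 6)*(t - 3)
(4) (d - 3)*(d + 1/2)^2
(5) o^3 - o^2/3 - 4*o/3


(1) = (g - 3/2)*(g + 3*sqrt(2))
(2) = z^4 + 4*z^3 - 11*z^2 - 30*z
(3) = t^2 - 9*t + 18
(4) = d^3 - 2*d^2 - 11*d/4 - 3/4
(5) = o*(o - 4/3)*(o + 1)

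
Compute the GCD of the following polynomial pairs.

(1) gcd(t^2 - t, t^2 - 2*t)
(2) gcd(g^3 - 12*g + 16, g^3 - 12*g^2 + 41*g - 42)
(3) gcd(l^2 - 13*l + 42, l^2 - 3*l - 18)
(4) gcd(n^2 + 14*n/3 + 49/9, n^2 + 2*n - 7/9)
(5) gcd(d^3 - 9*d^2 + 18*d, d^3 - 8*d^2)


(1) = t
(2) = g - 2
(3) = l - 6
(4) = gcd((n + 7/3)^2, (n - 1/3)*(n + 7/3)) = n + 7/3
(5) = d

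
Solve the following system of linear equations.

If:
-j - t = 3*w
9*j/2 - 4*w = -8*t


Then:
j = -8*w
t = 5*w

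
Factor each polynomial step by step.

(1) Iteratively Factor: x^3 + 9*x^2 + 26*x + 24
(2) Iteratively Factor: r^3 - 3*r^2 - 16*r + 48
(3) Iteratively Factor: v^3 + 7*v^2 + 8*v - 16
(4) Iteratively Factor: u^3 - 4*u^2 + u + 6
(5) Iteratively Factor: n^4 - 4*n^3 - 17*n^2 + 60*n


(1) = (x + 3)*(x^2 + 6*x + 8) = (x + 3)*(x + 4)*(x + 2)
(2) = (r + 4)*(r^2 - 7*r + 12) = (r - 4)*(r + 4)*(r - 3)
(3) = (v - 1)*(v^2 + 8*v + 16) = (v - 1)*(v + 4)*(v + 4)
(4) = (u - 2)*(u^2 - 2*u - 3) = (u - 3)*(u - 2)*(u + 1)
(5) = (n)*(n^3 - 4*n^2 - 17*n + 60) = n*(n - 3)*(n^2 - n - 20) = n*(n - 5)*(n - 3)*(n + 4)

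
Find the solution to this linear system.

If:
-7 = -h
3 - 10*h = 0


Then:
No Solution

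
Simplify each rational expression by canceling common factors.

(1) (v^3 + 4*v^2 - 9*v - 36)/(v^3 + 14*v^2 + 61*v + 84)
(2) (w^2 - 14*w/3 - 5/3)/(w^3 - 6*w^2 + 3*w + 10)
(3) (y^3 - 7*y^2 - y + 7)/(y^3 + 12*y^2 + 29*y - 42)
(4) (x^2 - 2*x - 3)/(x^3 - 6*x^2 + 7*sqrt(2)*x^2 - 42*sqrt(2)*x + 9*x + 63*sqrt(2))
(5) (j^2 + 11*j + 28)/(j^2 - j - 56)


(1) = (v - 3)/(v + 7)
(2) = (3*w + 1)/(3*w^2 - 3*w - 6)
(3) = (y^2 - 6*y - 7)/(y^2 + 13*y + 42)
(4) = (x + 1)/(x^2 + x*(-3 + 7*sqrt(2)) - 21*sqrt(2))
(5) = (j + 4)/(j - 8)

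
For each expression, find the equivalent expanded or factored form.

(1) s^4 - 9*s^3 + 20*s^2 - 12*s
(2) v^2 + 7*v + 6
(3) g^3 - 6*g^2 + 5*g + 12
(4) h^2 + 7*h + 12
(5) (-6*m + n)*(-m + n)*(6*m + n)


(1) = s*(s - 6)*(s - 2)*(s - 1)
(2) = (v + 1)*(v + 6)
(3) = (g - 4)*(g - 3)*(g + 1)
(4) = (h + 3)*(h + 4)
(5) = 36*m^3 - 36*m^2*n - m*n^2 + n^3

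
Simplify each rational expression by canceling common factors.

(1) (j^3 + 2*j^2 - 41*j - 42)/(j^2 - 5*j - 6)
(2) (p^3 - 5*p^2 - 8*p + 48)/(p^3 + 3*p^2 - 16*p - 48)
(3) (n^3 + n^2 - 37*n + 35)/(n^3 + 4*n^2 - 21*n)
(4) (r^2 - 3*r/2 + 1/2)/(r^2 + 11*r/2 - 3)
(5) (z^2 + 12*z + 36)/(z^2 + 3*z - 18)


(1) = j + 7
(2) = (p - 4)/(p + 4)
(3) = (n^2 - 6*n + 5)/(n^2 - 3*n)
(4) = (r - 1)/(r + 6)
(5) = (z + 6)/(z - 3)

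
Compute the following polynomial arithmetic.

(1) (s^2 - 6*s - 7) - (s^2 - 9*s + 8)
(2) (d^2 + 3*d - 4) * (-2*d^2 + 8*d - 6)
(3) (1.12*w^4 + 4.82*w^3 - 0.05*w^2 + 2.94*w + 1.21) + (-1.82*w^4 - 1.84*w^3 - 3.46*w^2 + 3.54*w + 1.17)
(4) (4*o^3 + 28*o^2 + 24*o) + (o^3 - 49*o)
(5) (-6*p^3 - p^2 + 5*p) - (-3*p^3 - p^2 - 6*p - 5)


(1) = 3*s - 15
(2) = -2*d^4 + 2*d^3 + 26*d^2 - 50*d + 24
(3) = -0.7*w^4 + 2.98*w^3 - 3.51*w^2 + 6.48*w + 2.38
(4) = 5*o^3 + 28*o^2 - 25*o
(5) = -3*p^3 + 11*p + 5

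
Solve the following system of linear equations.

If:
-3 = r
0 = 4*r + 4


Then:
No Solution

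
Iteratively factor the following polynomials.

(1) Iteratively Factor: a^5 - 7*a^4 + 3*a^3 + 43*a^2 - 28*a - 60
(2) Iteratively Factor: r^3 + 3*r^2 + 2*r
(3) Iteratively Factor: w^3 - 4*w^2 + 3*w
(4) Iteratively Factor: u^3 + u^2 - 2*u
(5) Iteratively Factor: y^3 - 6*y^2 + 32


(1) = (a - 3)*(a^4 - 4*a^3 - 9*a^2 + 16*a + 20) = (a - 3)*(a - 2)*(a^3 - 2*a^2 - 13*a - 10) = (a - 3)*(a - 2)*(a + 2)*(a^2 - 4*a - 5) = (a - 5)*(a - 3)*(a - 2)*(a + 2)*(a + 1)
(2) = (r + 2)*(r^2 + r) = (r + 1)*(r + 2)*(r)
(3) = (w - 1)*(w^2 - 3*w) = (w - 3)*(w - 1)*(w)
(4) = (u)*(u^2 + u - 2) = u*(u - 1)*(u + 2)
(5) = (y + 2)*(y^2 - 8*y + 16) = (y - 4)*(y + 2)*(y - 4)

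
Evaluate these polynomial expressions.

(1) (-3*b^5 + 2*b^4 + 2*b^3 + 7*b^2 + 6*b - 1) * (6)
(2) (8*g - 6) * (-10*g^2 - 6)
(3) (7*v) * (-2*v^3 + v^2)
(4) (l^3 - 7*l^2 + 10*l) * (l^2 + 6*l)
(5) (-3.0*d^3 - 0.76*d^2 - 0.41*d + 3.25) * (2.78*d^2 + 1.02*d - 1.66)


(1) = -18*b^5 + 12*b^4 + 12*b^3 + 42*b^2 + 36*b - 6
(2) = -80*g^3 + 60*g^2 - 48*g + 36
(3) = -14*v^4 + 7*v^3
(4) = l^5 - l^4 - 32*l^3 + 60*l^2
(5) = -8.34*d^5 - 5.1728*d^4 + 3.065*d^3 + 9.8784*d^2 + 3.9956*d - 5.395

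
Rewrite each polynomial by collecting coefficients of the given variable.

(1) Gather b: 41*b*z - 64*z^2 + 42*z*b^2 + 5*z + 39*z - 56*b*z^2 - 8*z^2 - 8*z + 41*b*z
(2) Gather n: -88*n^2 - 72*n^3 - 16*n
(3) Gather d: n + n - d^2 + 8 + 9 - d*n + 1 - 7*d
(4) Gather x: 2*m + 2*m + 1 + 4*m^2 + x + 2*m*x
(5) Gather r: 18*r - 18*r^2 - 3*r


(1) = 42*b^2*z + b*(-56*z^2 + 82*z) - 72*z^2 + 36*z
(2) = -72*n^3 - 88*n^2 - 16*n
(3) = -d^2 + d*(-n - 7) + 2*n + 18
(4) = 4*m^2 + 4*m + x*(2*m + 1) + 1
(5) = -18*r^2 + 15*r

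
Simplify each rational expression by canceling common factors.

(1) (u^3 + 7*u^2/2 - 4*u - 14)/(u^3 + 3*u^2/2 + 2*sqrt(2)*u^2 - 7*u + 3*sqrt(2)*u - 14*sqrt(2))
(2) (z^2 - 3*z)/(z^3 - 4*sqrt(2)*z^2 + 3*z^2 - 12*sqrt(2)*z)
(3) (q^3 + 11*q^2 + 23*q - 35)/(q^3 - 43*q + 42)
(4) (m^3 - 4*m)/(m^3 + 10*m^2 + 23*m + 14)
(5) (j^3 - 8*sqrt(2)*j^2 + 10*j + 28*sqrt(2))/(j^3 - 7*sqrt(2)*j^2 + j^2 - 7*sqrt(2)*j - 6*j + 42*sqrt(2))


(1) = (4*u + 8)/(4*u + 8*sqrt(2))
(2) = (z - 3)/(z^2 + z*(3 - 4*sqrt(2)) - 12*sqrt(2))
(3) = (q + 5)/(q - 6)
(4) = (m^2 - 2*m)/(m^2 + 8*m + 7)
(5) = (j^2 - sqrt(2)*j - 4)/(j^2 + j - 6)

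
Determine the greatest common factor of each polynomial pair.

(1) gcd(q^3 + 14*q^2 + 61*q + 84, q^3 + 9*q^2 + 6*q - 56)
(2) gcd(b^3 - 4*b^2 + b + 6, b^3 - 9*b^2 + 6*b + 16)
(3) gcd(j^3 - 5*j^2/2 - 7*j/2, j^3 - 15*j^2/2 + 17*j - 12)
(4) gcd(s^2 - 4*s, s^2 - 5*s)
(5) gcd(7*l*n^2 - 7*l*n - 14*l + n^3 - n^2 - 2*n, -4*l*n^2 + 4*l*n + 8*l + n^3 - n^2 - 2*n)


(1) = q^2 + 11*q + 28
(2) = gcd((b - 3)*(b - 2)*(b + 1), (b - 8)*(b - 2)*(b + 1)) = b^2 - b - 2
(3) = 1
(4) = s
(5) = n^2 - n - 2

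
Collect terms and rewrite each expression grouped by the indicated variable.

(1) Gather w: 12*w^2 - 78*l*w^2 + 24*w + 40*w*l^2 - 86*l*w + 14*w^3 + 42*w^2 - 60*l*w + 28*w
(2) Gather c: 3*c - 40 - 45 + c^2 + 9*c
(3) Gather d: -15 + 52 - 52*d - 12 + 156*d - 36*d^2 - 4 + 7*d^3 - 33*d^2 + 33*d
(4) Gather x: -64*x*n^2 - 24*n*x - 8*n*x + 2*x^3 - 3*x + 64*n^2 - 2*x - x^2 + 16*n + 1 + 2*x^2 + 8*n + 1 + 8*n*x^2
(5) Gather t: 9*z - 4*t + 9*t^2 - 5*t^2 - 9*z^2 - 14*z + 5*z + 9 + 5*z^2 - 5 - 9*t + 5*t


(1) = 14*w^3 + w^2*(54 - 78*l) + w*(40*l^2 - 146*l + 52)
(2) = c^2 + 12*c - 85
(3) = 7*d^3 - 69*d^2 + 137*d + 21
(4) = 64*n^2 + 24*n + 2*x^3 + x^2*(8*n + 1) + x*(-64*n^2 - 32*n - 5) + 2
(5) = 4*t^2 - 8*t - 4*z^2 + 4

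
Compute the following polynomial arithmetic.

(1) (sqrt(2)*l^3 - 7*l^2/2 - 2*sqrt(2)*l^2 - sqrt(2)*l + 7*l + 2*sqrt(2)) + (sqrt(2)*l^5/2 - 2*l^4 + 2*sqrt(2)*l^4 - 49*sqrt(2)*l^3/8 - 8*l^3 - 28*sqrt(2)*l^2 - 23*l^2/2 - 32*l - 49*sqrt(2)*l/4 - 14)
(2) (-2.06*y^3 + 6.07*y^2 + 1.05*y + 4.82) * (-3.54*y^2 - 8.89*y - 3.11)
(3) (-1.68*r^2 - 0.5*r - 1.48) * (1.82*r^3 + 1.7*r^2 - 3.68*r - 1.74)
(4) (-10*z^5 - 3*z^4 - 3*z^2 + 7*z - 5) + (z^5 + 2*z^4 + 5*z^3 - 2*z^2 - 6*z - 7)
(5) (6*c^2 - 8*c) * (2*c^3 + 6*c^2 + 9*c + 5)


(1) = sqrt(2)*l^5/2 - 2*l^4 + 2*sqrt(2)*l^4 - 8*l^3 - 41*sqrt(2)*l^3/8 - 30*sqrt(2)*l^2 - 15*l^2 - 25*l - 53*sqrt(2)*l/4 - 14 + 2*sqrt(2)
(2) = 7.2924*y^5 - 3.1744*y^4 - 51.2727*y^3 - 45.275*y^2 - 46.1153*y - 14.9902
(3) = -3.0576*r^5 - 3.766*r^4 + 2.6388*r^3 + 2.2472*r^2 + 6.3164*r + 2.5752
(4) = -9*z^5 - z^4 + 5*z^3 - 5*z^2 + z - 12
(5) = 12*c^5 + 20*c^4 + 6*c^3 - 42*c^2 - 40*c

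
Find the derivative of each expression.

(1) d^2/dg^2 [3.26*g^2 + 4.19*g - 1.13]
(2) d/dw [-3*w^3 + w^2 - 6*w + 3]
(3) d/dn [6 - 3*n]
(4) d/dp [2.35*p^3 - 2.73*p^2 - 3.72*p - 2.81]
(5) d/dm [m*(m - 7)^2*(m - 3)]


(1) = 6.52000000000000
(2) = -9*w^2 + 2*w - 6
(3) = -3
(4) = 7.05*p^2 - 5.46*p - 3.72
(5) = 4*m^3 - 51*m^2 + 182*m - 147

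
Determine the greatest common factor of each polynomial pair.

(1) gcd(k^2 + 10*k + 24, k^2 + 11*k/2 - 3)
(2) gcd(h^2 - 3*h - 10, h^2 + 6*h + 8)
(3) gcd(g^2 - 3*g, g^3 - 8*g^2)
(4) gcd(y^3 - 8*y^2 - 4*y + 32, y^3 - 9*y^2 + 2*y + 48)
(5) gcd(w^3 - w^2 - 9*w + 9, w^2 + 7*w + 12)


(1) = k + 6
(2) = gcd((h - 5)*(h + 2), (h + 2)*(h + 4)) = h + 2
(3) = g
(4) = gcd((y - 8)*(y - 2)*(y + 2), (y - 8)*(y - 3)*(y + 2)) = y^2 - 6*y - 16
(5) = gcd((w - 3)*(w - 1)*(w + 3), (w + 3)*(w + 4)) = w + 3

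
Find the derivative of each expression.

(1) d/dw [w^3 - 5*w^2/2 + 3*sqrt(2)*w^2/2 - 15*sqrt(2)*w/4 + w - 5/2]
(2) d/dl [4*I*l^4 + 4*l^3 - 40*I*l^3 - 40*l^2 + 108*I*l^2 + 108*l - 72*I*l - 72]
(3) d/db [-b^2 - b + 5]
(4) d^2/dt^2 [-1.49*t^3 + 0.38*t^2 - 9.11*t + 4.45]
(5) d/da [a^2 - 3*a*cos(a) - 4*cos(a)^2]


(1) = 3*w^2 - 5*w + 3*sqrt(2)*w - 15*sqrt(2)/4 + 1
(2) = 16*I*l^3 + l^2*(12 - 120*I) + l*(-80 + 216*I) + 108 - 72*I
(3) = -2*b - 1
(4) = 0.76 - 8.94*t
(5) = 3*a*sin(a) + 2*a + 4*sin(2*a) - 3*cos(a)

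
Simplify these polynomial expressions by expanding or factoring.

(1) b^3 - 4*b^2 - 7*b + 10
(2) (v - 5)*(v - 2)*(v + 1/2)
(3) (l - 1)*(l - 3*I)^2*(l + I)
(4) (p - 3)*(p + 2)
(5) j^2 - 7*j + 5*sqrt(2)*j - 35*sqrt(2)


(1) = (b - 5)*(b - 1)*(b + 2)
(2) = v^3 - 13*v^2/2 + 13*v/2 + 5
(3) = l^4 - l^3 - 5*I*l^3 - 3*l^2 + 5*I*l^2 + 3*l - 9*I*l + 9*I
(4) = p^2 - p - 6
(5) = (j - 7)*(j + 5*sqrt(2))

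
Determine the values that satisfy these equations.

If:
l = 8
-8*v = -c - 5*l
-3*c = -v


Then:
c = 40/23
l = 8
v = 120/23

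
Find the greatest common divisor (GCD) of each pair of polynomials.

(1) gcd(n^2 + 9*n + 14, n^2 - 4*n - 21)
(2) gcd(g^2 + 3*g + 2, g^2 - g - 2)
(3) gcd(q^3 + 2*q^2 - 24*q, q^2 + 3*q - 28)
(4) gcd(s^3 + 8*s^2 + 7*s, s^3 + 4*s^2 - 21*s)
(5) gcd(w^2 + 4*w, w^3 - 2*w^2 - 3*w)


(1) = gcd((n + 2)*(n + 7), (n - 7)*(n + 3)) = 1
(2) = gcd((g + 1)*(g + 2), (g - 2)*(g + 1)) = g + 1
(3) = q - 4
(4) = s^2 + 7*s
(5) = gcd(w*(w + 4), w*(w - 3)*(w + 1)) = w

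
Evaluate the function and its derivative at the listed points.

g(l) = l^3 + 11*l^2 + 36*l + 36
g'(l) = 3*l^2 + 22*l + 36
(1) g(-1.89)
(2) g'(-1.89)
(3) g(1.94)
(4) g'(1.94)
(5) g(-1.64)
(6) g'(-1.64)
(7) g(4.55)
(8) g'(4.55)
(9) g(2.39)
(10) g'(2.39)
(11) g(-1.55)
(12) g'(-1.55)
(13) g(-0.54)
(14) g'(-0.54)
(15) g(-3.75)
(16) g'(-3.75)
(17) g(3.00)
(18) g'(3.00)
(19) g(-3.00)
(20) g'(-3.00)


(1) = 0.50
(2) = 5.14
(3) = 154.54
(4) = 89.97
(5) = 2.13
(6) = 7.99
(7) = 521.72
(8) = 198.21
(9) = 198.53
(10) = 105.72
(11) = 2.90
(12) = 9.11
(13) = 19.61
(14) = 24.99
(15) = 2.95
(16) = -4.31
(17) = 270.00
(18) = 129.00
(19) = 0.00
(20) = -3.00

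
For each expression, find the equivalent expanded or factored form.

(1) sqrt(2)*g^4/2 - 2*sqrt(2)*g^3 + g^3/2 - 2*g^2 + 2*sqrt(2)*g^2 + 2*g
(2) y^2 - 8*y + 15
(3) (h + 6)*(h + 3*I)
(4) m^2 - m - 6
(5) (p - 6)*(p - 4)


(1) = g*(g - 2)^2*(sqrt(2)*g/2 + 1/2)
(2) = (y - 5)*(y - 3)
(3) = h^2 + 6*h + 3*I*h + 18*I
(4) = (m - 3)*(m + 2)
(5) = p^2 - 10*p + 24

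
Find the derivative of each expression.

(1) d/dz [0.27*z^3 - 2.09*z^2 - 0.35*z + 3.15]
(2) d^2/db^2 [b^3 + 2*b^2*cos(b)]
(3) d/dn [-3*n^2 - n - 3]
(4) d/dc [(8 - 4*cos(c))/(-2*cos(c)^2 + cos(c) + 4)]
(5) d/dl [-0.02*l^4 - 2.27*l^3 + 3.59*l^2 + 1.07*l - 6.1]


(1) = 0.81*z^2 - 4.18*z - 0.35
(2) = -2*b^2*cos(b) - 8*b*sin(b) + 6*b + 4*cos(b)
(3) = -6*n - 1
(4) = 8*(-sin(c)^2 - 4*cos(c) + 4)*sin(c)/(cos(c) - cos(2*c) + 3)^2
(5) = -0.08*l^3 - 6.81*l^2 + 7.18*l + 1.07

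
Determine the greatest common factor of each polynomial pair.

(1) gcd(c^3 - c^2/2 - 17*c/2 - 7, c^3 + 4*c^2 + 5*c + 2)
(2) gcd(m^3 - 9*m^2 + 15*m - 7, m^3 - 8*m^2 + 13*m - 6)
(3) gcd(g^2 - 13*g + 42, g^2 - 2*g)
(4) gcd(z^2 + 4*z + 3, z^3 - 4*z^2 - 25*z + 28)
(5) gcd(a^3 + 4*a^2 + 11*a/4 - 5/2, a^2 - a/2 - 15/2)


(1) = c^2 + 3*c + 2
(2) = m^2 - 2*m + 1
(3) = gcd((g - 7)*(g - 6), g*(g - 2)) = 1
(4) = 1
(5) = gcd((a - 1/2)*(a + 2)*(a + 5/2), (a - 3)*(a + 5/2)) = a + 5/2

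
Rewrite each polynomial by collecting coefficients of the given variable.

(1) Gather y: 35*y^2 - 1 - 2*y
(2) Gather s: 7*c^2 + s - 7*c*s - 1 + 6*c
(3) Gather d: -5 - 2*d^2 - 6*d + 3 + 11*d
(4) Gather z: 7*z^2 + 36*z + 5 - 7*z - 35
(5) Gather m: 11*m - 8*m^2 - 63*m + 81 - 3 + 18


(1) = 35*y^2 - 2*y - 1
(2) = 7*c^2 + 6*c + s*(1 - 7*c) - 1
(3) = -2*d^2 + 5*d - 2
(4) = 7*z^2 + 29*z - 30
(5) = -8*m^2 - 52*m + 96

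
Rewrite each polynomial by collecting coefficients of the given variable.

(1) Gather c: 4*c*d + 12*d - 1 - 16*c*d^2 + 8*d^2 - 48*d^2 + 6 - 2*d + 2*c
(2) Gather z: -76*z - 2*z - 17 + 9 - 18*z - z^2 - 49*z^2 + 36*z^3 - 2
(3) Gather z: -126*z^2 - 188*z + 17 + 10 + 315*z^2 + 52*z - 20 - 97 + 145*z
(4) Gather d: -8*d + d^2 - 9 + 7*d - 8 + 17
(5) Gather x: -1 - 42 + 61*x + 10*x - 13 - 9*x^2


(1) = c*(-16*d^2 + 4*d + 2) - 40*d^2 + 10*d + 5
(2) = 36*z^3 - 50*z^2 - 96*z - 10
(3) = 189*z^2 + 9*z - 90
(4) = d^2 - d
(5) = -9*x^2 + 71*x - 56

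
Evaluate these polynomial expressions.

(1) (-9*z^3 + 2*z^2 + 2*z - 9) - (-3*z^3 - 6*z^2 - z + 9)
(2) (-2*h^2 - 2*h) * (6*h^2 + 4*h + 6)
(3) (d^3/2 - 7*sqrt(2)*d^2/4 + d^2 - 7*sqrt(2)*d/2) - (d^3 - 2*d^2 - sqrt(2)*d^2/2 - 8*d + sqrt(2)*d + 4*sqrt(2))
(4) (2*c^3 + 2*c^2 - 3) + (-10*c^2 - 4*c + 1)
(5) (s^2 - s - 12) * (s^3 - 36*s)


(1) = -6*z^3 + 8*z^2 + 3*z - 18
(2) = -12*h^4 - 20*h^3 - 20*h^2 - 12*h
(3) = -d^3/2 - 5*sqrt(2)*d^2/4 + 3*d^2 - 9*sqrt(2)*d/2 + 8*d - 4*sqrt(2)
(4) = 2*c^3 - 8*c^2 - 4*c - 2
(5) = s^5 - s^4 - 48*s^3 + 36*s^2 + 432*s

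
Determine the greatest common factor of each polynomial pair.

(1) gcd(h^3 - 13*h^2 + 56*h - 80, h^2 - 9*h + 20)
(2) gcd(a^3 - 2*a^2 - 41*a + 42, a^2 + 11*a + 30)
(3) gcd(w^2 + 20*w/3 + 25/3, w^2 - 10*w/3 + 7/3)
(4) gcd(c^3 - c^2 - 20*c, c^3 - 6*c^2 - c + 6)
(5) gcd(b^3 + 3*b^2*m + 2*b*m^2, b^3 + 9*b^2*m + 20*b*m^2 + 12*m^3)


(1) = gcd((h - 5)*(h - 4)^2, (h - 5)*(h - 4)) = h^2 - 9*h + 20
(2) = gcd((a - 7)*(a - 1)*(a + 6), (a + 5)*(a + 6)) = a + 6
(3) = 1
(4) = gcd(c*(c - 5)*(c + 4), (c - 6)*(c - 1)*(c + 1)) = 1
(5) = b^2 + 3*b*m + 2*m^2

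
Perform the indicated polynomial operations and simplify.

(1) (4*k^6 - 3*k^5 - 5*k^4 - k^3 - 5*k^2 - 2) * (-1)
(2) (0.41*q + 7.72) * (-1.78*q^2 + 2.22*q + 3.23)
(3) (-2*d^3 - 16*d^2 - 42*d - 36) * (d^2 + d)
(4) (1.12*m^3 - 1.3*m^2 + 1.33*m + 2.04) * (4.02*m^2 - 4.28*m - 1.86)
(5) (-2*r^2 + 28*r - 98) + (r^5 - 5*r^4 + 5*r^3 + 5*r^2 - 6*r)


(1) = -4*k^6 + 3*k^5 + 5*k^4 + k^3 + 5*k^2 + 2
(2) = -0.7298*q^3 - 12.8314*q^2 + 18.4627*q + 24.9356
(3) = -2*d^5 - 18*d^4 - 58*d^3 - 78*d^2 - 36*d
(4) = 4.5024*m^5 - 10.0196*m^4 + 8.8274*m^3 + 4.9264*m^2 - 11.205*m - 3.7944
(5) = r^5 - 5*r^4 + 5*r^3 + 3*r^2 + 22*r - 98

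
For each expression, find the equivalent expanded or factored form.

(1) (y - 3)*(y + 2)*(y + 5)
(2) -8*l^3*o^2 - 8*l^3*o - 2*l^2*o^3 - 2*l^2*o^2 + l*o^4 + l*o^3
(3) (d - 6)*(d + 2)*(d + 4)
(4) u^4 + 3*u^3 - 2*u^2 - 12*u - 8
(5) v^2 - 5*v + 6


(1) = y^3 + 4*y^2 - 11*y - 30
(2) = o*(-4*l + o)*(2*l + o)*(l*o + l)
(3) = d^3 - 28*d - 48
(4) = (u - 2)*(u + 1)*(u + 2)^2
(5) = (v - 3)*(v - 2)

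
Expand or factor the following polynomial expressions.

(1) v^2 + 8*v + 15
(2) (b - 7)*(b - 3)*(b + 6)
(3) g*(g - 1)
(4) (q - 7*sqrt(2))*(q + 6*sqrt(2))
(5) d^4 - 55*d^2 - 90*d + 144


(1) = (v + 3)*(v + 5)
(2) = b^3 - 4*b^2 - 39*b + 126
(3) = g^2 - g
(4) = q^2 - sqrt(2)*q - 84
(5) = (d - 8)*(d - 1)*(d + 3)*(d + 6)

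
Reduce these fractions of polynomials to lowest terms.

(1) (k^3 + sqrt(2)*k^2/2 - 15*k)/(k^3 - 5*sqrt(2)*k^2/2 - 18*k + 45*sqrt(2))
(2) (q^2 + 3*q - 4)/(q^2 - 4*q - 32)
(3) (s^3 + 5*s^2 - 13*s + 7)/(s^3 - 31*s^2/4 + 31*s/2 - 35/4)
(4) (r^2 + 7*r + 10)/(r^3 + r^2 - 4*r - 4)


(1) = 4*k/(4*k - 12*sqrt(2))
(2) = (q - 1)/(q - 8)
(3) = (4*s^2 + 24*s - 28)/(4*s^2 - 27*s + 35)
(4) = (r + 5)/(r^2 - r - 2)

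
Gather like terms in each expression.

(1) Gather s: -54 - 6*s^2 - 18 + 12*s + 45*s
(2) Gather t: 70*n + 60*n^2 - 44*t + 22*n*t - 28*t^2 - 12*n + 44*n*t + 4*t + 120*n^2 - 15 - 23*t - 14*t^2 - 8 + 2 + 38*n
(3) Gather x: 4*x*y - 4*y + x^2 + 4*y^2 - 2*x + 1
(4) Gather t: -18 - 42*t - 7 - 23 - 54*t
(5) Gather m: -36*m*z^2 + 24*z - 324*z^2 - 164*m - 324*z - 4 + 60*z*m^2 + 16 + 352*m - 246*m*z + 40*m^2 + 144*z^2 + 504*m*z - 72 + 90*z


(1) = -6*s^2 + 57*s - 72
(2) = 180*n^2 + 96*n - 42*t^2 + t*(66*n - 63) - 21
(3) = x^2 + x*(4*y - 2) + 4*y^2 - 4*y + 1
(4) = -96*t - 48
(5) = m^2*(60*z + 40) + m*(-36*z^2 + 258*z + 188) - 180*z^2 - 210*z - 60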